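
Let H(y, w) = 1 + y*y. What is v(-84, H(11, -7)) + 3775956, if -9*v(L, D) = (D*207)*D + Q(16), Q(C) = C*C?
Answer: 30902360/9 ≈ 3.4336e+6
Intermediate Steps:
Q(C) = C²
H(y, w) = 1 + y²
v(L, D) = -256/9 - 23*D² (v(L, D) = -((D*207)*D + 16²)/9 = -((207*D)*D + 256)/9 = -(207*D² + 256)/9 = -(256 + 207*D²)/9 = -256/9 - 23*D²)
v(-84, H(11, -7)) + 3775956 = (-256/9 - 23*(1 + 11²)²) + 3775956 = (-256/9 - 23*(1 + 121)²) + 3775956 = (-256/9 - 23*122²) + 3775956 = (-256/9 - 23*14884) + 3775956 = (-256/9 - 342332) + 3775956 = -3081244/9 + 3775956 = 30902360/9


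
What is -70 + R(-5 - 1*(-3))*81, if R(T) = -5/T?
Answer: 265/2 ≈ 132.50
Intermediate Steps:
-70 + R(-5 - 1*(-3))*81 = -70 - 5/(-5 - 1*(-3))*81 = -70 - 5/(-5 + 3)*81 = -70 - 5/(-2)*81 = -70 - 5*(-½)*81 = -70 + (5/2)*81 = -70 + 405/2 = 265/2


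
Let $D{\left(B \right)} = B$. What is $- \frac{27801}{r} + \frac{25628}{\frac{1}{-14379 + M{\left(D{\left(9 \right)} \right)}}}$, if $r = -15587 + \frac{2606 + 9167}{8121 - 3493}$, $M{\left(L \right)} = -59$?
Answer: $- \frac{8895809973333068}{24041621} \approx -3.7002 \cdot 10^{8}$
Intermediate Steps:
$r = - \frac{72124863}{4628}$ ($r = -15587 + \frac{11773}{4628} = - \frac{72124863}{4628} \approx -15584.0$)
$- \frac{27801}{r} + \frac{25628}{\frac{1}{-14379 + M{\left(D{\left(9 \right)} \right)}}} = - \frac{27801}{- \frac{72124863}{4628}} + \frac{25628}{\frac{1}{-14379 - 59}} = \left(-27801\right) \left(- \frac{4628}{72124863}\right) + \frac{25628}{\frac{1}{-14438}} = \frac{42887676}{24041621} + \frac{25628}{- \frac{1}{14438}} = \frac{42887676}{24041621} + 25628 \left(-14438\right) = \frac{42887676}{24041621} - 370017064 = - \frac{8895809973333068}{24041621}$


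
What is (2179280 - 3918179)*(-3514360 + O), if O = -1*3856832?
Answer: 12817758397608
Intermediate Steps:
O = -3856832
(2179280 - 3918179)*(-3514360 + O) = (2179280 - 3918179)*(-3514360 - 3856832) = -1738899*(-7371192) = 12817758397608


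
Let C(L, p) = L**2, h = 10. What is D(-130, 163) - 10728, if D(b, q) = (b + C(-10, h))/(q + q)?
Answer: -1748679/163 ≈ -10728.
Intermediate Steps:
D(b, q) = (100 + b)/(2*q) (D(b, q) = (b + (-10)**2)/(q + q) = (b + 100)/((2*q)) = (100 + b)*(1/(2*q)) = (100 + b)/(2*q))
D(-130, 163) - 10728 = (1/2)*(100 - 130)/163 - 10728 = (1/2)*(1/163)*(-30) - 10728 = -15/163 - 10728 = -1748679/163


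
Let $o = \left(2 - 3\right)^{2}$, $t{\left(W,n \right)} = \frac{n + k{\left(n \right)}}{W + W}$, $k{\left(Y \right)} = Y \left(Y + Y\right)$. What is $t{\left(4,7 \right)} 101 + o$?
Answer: $\frac{10613}{8} \approx 1326.6$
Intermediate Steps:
$k{\left(Y \right)} = 2 Y^{2}$ ($k{\left(Y \right)} = Y 2 Y = 2 Y^{2}$)
$t{\left(W,n \right)} = \frac{n + 2 n^{2}}{2 W}$ ($t{\left(W,n \right)} = \frac{n + 2 n^{2}}{W + W} = \frac{n + 2 n^{2}}{2 W}$)
$o = 1$ ($o = \left(-1\right)^{2} = 1$)
$t{\left(4,7 \right)} 101 + o = \frac{1}{2} \cdot 7 \cdot \frac{1}{4} \left(1 + 2 \cdot 7\right) 101 + 1 = \frac{1}{2} \cdot 7 \cdot \frac{1}{4} \left(1 + 14\right) 101 + 1 = \frac{1}{2} \cdot 7 \cdot \frac{1}{4} \cdot 15 \cdot 101 + 1 = \frac{105}{8} \cdot 101 + 1 = \frac{10605}{8} + 1 = \frac{10613}{8}$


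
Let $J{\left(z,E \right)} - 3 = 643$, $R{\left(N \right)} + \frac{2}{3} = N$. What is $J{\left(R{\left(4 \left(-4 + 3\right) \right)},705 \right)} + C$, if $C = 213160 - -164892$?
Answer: $378698$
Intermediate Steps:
$R{\left(N \right)} = - \frac{2}{3} + N$
$J{\left(z,E \right)} = 646$ ($J{\left(z,E \right)} = 3 + 643 = 646$)
$C = 378052$ ($C = 213160 + 164892 = 378052$)
$J{\left(R{\left(4 \left(-4 + 3\right) \right)},705 \right)} + C = 646 + 378052 = 378698$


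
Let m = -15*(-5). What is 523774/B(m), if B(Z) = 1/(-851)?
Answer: -445731674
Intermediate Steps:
m = 75
B(Z) = -1/851
523774/B(m) = 523774/(-1/851) = 523774*(-851) = -445731674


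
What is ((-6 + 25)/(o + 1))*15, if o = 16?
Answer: 285/17 ≈ 16.765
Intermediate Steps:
((-6 + 25)/(o + 1))*15 = ((-6 + 25)/(16 + 1))*15 = (19/17)*15 = 285/17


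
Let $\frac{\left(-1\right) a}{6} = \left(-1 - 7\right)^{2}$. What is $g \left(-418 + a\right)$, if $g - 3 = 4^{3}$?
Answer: $-53734$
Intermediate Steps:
$g = 67$ ($g = 3 + 4^{3} = 3 + 64 = 67$)
$a = -384$ ($a = - 6 \left(-1 - 7\right)^{2} = - 6 \left(-8\right)^{2} = \left(-6\right) 64 = -384$)
$g \left(-418 + a\right) = 67 \left(-418 - 384\right) = 67 \left(-802\right) = -53734$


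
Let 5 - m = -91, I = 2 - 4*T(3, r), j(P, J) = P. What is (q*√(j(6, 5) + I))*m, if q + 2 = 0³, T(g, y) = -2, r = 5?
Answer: -768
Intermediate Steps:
q = -2 (q = -2 + 0³ = -2 + 0 = -2)
I = 10 (I = 2 - 4*(-2) = 2 + 8 = 10)
m = 96 (m = 5 - 1*(-91) = 5 + 91 = 96)
(q*√(j(6, 5) + I))*m = -2*√(6 + 10)*96 = -2*√16*96 = -2*4*96 = -8*96 = -768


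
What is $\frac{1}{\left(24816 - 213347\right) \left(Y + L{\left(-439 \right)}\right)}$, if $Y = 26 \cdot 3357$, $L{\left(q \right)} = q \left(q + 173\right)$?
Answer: $- \frac{1}{38470881736} \approx -2.5994 \cdot 10^{-11}$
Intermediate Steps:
$L{\left(q \right)} = q \left(173 + q\right)$
$Y = 87282$
$\frac{1}{\left(24816 - 213347\right) \left(Y + L{\left(-439 \right)}\right)} = \frac{1}{\left(24816 - 213347\right) \left(87282 - 439 \left(173 - 439\right)\right)} = \frac{1}{\left(-188531\right) \left(87282 - -116774\right)} = \frac{1}{\left(-188531\right) \left(87282 + 116774\right)} = \frac{1}{\left(-188531\right) 204056} = \frac{1}{-38470881736} = - \frac{1}{38470881736}$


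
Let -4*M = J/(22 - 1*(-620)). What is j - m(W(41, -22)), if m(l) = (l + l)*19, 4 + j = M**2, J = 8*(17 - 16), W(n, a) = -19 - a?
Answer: -12158837/103041 ≈ -118.00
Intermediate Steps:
J = 8 (J = 8*1 = 8)
M = -1/321 (M = -2/(22 - 1*(-620)) = -2/(22 + 620) = -2/642 = -1/4*4/321 = -1/321 ≈ -0.0031153)
j = -412163/103041 (j = -4 + (-1/321)**2 = -4 + 1/103041 = -412163/103041 ≈ -4.0000)
m(l) = 38*l (m(l) = (2*l)*19 = 38*l)
j - m(W(41, -22)) = -412163/103041 - 38*(-19 - 1*(-22)) = -412163/103041 - 38*(-19 + 22) = -412163/103041 - 38*3 = -412163/103041 - 1*114 = -412163/103041 - 114 = -12158837/103041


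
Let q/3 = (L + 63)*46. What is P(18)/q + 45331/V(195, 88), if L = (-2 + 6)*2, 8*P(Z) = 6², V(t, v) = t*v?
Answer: 517751/195960 ≈ 2.6421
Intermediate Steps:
P(Z) = 9/2 (P(Z) = (⅛)*6² = (⅛)*36 = 9/2)
L = 8 (L = 4*2 = 8)
q = 9798 (q = 3*((8 + 63)*46) = 3*(71*46) = 3*3266 = 9798)
P(18)/q + 45331/V(195, 88) = (9/2)/9798 + 45331/((195*88)) = (9/2)*(1/9798) + 45331/17160 = 3/6532 + 45331*(1/17160) = 3/6532 + 317/120 = 517751/195960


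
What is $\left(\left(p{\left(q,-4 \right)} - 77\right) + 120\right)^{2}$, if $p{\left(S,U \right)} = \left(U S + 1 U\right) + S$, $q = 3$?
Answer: $900$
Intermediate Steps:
$p{\left(S,U \right)} = S + U + S U$ ($p{\left(S,U \right)} = \left(S U + U\right) + S = \left(U + S U\right) + S = S + U + S U$)
$\left(\left(p{\left(q,-4 \right)} - 77\right) + 120\right)^{2} = \left(\left(\left(3 - 4 + 3 \left(-4\right)\right) - 77\right) + 120\right)^{2} = \left(\left(\left(3 - 4 - 12\right) - 77\right) + 120\right)^{2} = \left(\left(-13 - 77\right) + 120\right)^{2} = \left(-90 + 120\right)^{2} = 30^{2} = 900$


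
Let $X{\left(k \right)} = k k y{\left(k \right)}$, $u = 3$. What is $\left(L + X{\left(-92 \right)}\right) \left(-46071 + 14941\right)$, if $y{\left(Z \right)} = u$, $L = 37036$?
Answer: $-1943383640$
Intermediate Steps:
$y{\left(Z \right)} = 3$
$X{\left(k \right)} = 3 k^{2}$ ($X{\left(k \right)} = k k 3 = k^{2} \cdot 3 = 3 k^{2}$)
$\left(L + X{\left(-92 \right)}\right) \left(-46071 + 14941\right) = \left(37036 + 3 \left(-92\right)^{2}\right) \left(-46071 + 14941\right) = \left(37036 + 3 \cdot 8464\right) \left(-31130\right) = \left(37036 + 25392\right) \left(-31130\right) = 62428 \left(-31130\right) = -1943383640$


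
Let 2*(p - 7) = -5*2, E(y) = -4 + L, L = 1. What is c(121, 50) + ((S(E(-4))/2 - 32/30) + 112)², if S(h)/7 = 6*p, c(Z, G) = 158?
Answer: 5297986/225 ≈ 23547.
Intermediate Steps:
E(y) = -3 (E(y) = -4 + 1 = -3)
p = 2 (p = 7 + (-5*2)/2 = 7 + (½)*(-10) = 7 - 5 = 2)
S(h) = 84 (S(h) = 7*(6*2) = 7*12 = 84)
c(121, 50) + ((S(E(-4))/2 - 32/30) + 112)² = 158 + ((84/2 - 32/30) + 112)² = 158 + ((84*(½) - 32*1/30) + 112)² = 158 + ((42 - 16/15) + 112)² = 158 + (614/15 + 112)² = 158 + (2294/15)² = 158 + 5262436/225 = 5297986/225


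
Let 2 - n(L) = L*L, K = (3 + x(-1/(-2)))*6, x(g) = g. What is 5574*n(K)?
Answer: -2446986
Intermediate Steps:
K = 21 (K = (3 - 1/(-2))*6 = (3 - 1*(-½))*6 = (3 + ½)*6 = (7/2)*6 = 21)
n(L) = 2 - L² (n(L) = 2 - L*L = 2 - L²)
5574*n(K) = 5574*(2 - 1*21²) = 5574*(2 - 1*441) = 5574*(2 - 441) = 5574*(-439) = -2446986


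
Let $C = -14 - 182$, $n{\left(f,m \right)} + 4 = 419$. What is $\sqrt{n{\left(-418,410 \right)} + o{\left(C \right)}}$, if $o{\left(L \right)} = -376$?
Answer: $\sqrt{39} \approx 6.245$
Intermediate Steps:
$n{\left(f,m \right)} = 415$ ($n{\left(f,m \right)} = -4 + 419 = 415$)
$C = -196$
$\sqrt{n{\left(-418,410 \right)} + o{\left(C \right)}} = \sqrt{415 - 376} = \sqrt{39}$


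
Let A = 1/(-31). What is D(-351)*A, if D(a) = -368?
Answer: 368/31 ≈ 11.871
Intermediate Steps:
A = -1/31 ≈ -0.032258
D(-351)*A = -368*(-1/31) = 368/31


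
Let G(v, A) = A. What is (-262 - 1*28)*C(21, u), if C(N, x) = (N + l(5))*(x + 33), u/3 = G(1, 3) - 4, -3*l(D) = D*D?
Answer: -110200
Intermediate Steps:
l(D) = -D²/3 (l(D) = -D*D/3 = -D²/3)
u = -3 (u = 3*(3 - 4) = 3*(-1) = -3)
C(N, x) = (33 + x)*(-25/3 + N) (C(N, x) = (N - ⅓*5²)*(x + 33) = (N - ⅓*25)*(33 + x) = (N - 25/3)*(33 + x) = (-25/3 + N)*(33 + x) = (33 + x)*(-25/3 + N))
(-262 - 1*28)*C(21, u) = (-262 - 1*28)*(-275 + 33*21 - 25/3*(-3) + 21*(-3)) = (-262 - 28)*(-275 + 693 + 25 - 63) = -290*380 = -110200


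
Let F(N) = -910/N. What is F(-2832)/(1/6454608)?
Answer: 122368610/59 ≈ 2.0740e+6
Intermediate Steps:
F(-2832)/(1/6454608) = (-910/(-2832))/(1/6454608) = (-910*(-1/2832))/(1/6454608) = (455/1416)*6454608 = 122368610/59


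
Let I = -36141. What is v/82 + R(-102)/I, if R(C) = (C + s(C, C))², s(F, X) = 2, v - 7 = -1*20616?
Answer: -745649869/2963562 ≈ -251.61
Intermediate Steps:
v = -20609 (v = 7 - 1*20616 = 7 - 20616 = -20609)
R(C) = (2 + C)² (R(C) = (C + 2)² = (2 + C)²)
v/82 + R(-102)/I = -20609/82 + (2 - 102)²/(-36141) = -20609*1/82 + (-100)²*(-1/36141) = -20609/82 + 10000*(-1/36141) = -20609/82 - 10000/36141 = -745649869/2963562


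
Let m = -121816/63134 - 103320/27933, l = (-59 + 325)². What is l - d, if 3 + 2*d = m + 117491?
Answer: 3531398228978/293920337 ≈ 12015.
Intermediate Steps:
l = 70756 (l = 266² = 70756)
m = -1654281868/293920337 (m = -121816*1/63134 - 103320*1/27933 = -60908/31567 - 34440/9311 = -1654281868/293920337 ≈ -5.6283)
d = 17265229135794/293920337 (d = -3/2 + (-1654281868/293920337 + 117491)/2 = -3/2 + (½)*(34531340032599/293920337) = -3/2 + 34531340032599/587840674 = 17265229135794/293920337 ≈ 58741.)
l - d = 70756 - 1*17265229135794/293920337 = 70756 - 17265229135794/293920337 = 3531398228978/293920337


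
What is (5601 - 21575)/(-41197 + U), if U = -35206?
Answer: 15974/76403 ≈ 0.20908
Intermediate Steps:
(5601 - 21575)/(-41197 + U) = (5601 - 21575)/(-41197 - 35206) = -15974/(-76403) = -15974*(-1/76403) = 15974/76403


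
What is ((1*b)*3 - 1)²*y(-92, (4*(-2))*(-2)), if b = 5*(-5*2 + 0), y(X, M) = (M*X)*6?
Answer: -201378432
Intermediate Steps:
y(X, M) = 6*M*X
b = -50 (b = 5*(-10 + 0) = 5*(-10) = -50)
((1*b)*3 - 1)²*y(-92, (4*(-2))*(-2)) = ((1*(-50))*3 - 1)²*(6*((4*(-2))*(-2))*(-92)) = (-50*3 - 1)²*(6*(-8*(-2))*(-92)) = (-150 - 1)²*(6*16*(-92)) = (-151)²*(-8832) = 22801*(-8832) = -201378432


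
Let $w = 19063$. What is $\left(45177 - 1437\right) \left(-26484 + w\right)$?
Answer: $-324594540$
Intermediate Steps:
$\left(45177 - 1437\right) \left(-26484 + w\right) = \left(45177 - 1437\right) \left(-26484 + 19063\right) = 43740 \left(-7421\right) = -324594540$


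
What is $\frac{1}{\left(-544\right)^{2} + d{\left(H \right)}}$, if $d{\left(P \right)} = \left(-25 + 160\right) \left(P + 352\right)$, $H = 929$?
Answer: $\frac{1}{468871} \approx 2.1328 \cdot 10^{-6}$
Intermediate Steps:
$d{\left(P \right)} = 47520 + 135 P$ ($d{\left(P \right)} = 135 \left(352 + P\right) = 47520 + 135 P$)
$\frac{1}{\left(-544\right)^{2} + d{\left(H \right)}} = \frac{1}{\left(-544\right)^{2} + \left(47520 + 135 \cdot 929\right)} = \frac{1}{295936 + \left(47520 + 125415\right)} = \frac{1}{295936 + 172935} = \frac{1}{468871}$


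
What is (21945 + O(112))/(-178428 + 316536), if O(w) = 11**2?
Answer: 649/4062 ≈ 0.15977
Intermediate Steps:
O(w) = 121
(21945 + O(112))/(-178428 + 316536) = (21945 + 121)/(-178428 + 316536) = 22066/138108 = 22066*(1/138108) = 649/4062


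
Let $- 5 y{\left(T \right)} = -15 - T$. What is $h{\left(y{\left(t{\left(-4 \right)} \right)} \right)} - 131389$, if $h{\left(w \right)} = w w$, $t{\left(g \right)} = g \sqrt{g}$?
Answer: $- \frac{3284564}{25} - \frac{48 i}{5} \approx -1.3138 \cdot 10^{5} - 9.6 i$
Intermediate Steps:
$t{\left(g \right)} = g^{\frac{3}{2}}$
$y{\left(T \right)} = 3 + \frac{T}{5}$ ($y{\left(T \right)} = - \frac{-15 - T}{5} = 3 + \frac{T}{5}$)
$h{\left(w \right)} = w^{2}$
$h{\left(y{\left(t{\left(-4 \right)} \right)} \right)} - 131389 = \left(3 + \frac{\left(-4\right)^{\frac{3}{2}}}{5}\right)^{2} - 131389 = \left(3 + \frac{\left(-8\right) i}{5}\right)^{2} - 131389 = \left(3 - \frac{8 i}{5}\right)^{2} - 131389 = -131389 + \left(3 - \frac{8 i}{5}\right)^{2}$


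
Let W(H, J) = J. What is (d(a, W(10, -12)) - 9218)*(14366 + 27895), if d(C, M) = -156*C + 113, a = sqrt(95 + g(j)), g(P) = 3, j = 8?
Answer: -384786405 - 46149012*sqrt(2) ≈ -4.5005e+8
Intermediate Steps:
a = 7*sqrt(2) (a = sqrt(95 + 3) = sqrt(98) = 7*sqrt(2) ≈ 9.8995)
d(C, M) = 113 - 156*C
(d(a, W(10, -12)) - 9218)*(14366 + 27895) = ((113 - 1092*sqrt(2)) - 9218)*(14366 + 27895) = ((113 - 1092*sqrt(2)) - 9218)*42261 = (-9105 - 1092*sqrt(2))*42261 = -384786405 - 46149012*sqrt(2)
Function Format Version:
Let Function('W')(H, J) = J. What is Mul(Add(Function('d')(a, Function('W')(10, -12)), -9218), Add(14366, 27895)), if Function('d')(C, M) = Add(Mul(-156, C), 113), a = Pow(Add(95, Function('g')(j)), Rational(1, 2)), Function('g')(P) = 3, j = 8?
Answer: Add(-384786405, Mul(-46149012, Pow(2, Rational(1, 2)))) ≈ -4.5005e+8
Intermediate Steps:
a = Mul(7, Pow(2, Rational(1, 2))) (a = Pow(Add(95, 3), Rational(1, 2)) = Pow(98, Rational(1, 2)) = Mul(7, Pow(2, Rational(1, 2))) ≈ 9.8995)
Function('d')(C, M) = Add(113, Mul(-156, C))
Mul(Add(Function('d')(a, Function('W')(10, -12)), -9218), Add(14366, 27895)) = Mul(Add(Add(113, Mul(-156, Mul(7, Pow(2, Rational(1, 2))))), -9218), Add(14366, 27895)) = Mul(Add(Add(113, Mul(-1092, Pow(2, Rational(1, 2)))), -9218), 42261) = Mul(Add(-9105, Mul(-1092, Pow(2, Rational(1, 2)))), 42261) = Add(-384786405, Mul(-46149012, Pow(2, Rational(1, 2))))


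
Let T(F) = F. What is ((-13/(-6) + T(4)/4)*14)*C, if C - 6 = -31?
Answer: -3325/3 ≈ -1108.3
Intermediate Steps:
C = -25 (C = 6 - 31 = -25)
((-13/(-6) + T(4)/4)*14)*C = ((-13/(-6) + 4/4)*14)*(-25) = ((-13*(-⅙) + 4*(¼))*14)*(-25) = ((13/6 + 1)*14)*(-25) = ((19/6)*14)*(-25) = (133/3)*(-25) = -3325/3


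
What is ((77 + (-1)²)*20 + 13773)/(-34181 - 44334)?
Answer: -15333/78515 ≈ -0.19529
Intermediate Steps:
((77 + (-1)²)*20 + 13773)/(-34181 - 44334) = ((77 + 1)*20 + 13773)/(-78515) = (78*20 + 13773)*(-1/78515) = (1560 + 13773)*(-1/78515) = 15333*(-1/78515) = -15333/78515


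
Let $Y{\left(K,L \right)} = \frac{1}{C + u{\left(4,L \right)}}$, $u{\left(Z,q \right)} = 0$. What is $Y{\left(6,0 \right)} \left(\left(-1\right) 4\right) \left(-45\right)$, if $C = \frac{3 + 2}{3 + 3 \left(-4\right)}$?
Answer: $-324$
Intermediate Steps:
$C = - \frac{5}{9}$ ($C = \frac{5}{3 - 12} = \frac{5}{-9} = 5 \left(- \frac{1}{9}\right) = - \frac{5}{9} \approx -0.55556$)
$Y{\left(K,L \right)} = - \frac{9}{5}$ ($Y{\left(K,L \right)} = \frac{1}{- \frac{5}{9} + 0} = \frac{1}{- \frac{5}{9}} = - \frac{9}{5}$)
$Y{\left(6,0 \right)} \left(\left(-1\right) 4\right) \left(-45\right) = - \frac{9 \left(\left(-1\right) 4\right)}{5} \left(-45\right) = \left(- \frac{9}{5}\right) \left(-4\right) \left(-45\right) = \frac{36}{5} \left(-45\right) = -324$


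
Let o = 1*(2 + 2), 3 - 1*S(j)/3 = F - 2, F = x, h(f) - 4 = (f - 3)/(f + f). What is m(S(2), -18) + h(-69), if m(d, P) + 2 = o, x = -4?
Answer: 150/23 ≈ 6.5217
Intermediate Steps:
h(f) = 4 + (-3 + f)/(2*f) (h(f) = 4 + (f - 3)/(f + f) = 4 + (-3 + f)/((2*f)) = 4 + (-3 + f)*(1/(2*f)) = 4 + (-3 + f)/(2*f))
F = -4
S(j) = 27 (S(j) = 9 - 3*(-4 - 2) = 9 - 3*(-6) = 9 + 18 = 27)
o = 4 (o = 1*4 = 4)
m(d, P) = 2 (m(d, P) = -2 + 4 = 2)
m(S(2), -18) + h(-69) = 2 + (3/2)*(-1 + 3*(-69))/(-69) = 2 + (3/2)*(-1/69)*(-1 - 207) = 2 + (3/2)*(-1/69)*(-208) = 2 + 104/23 = 150/23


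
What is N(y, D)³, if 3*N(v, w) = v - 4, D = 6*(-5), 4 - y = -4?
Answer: 64/27 ≈ 2.3704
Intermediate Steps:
y = 8 (y = 4 - 1*(-4) = 4 + 4 = 8)
D = -30
N(v, w) = -4/3 + v/3 (N(v, w) = (v - 4)/3 = (-4 + v)/3 = -4/3 + v/3)
N(y, D)³ = (-4/3 + (⅓)*8)³ = (-4/3 + 8/3)³ = (4/3)³ = 64/27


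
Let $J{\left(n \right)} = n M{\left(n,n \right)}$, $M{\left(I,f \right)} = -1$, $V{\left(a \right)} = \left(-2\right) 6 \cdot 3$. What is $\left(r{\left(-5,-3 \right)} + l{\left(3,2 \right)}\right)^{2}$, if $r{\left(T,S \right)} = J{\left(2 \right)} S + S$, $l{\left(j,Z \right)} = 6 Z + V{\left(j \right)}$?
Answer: $441$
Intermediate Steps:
$V{\left(a \right)} = -36$ ($V{\left(a \right)} = \left(-12\right) 3 = -36$)
$J{\left(n \right)} = - n$ ($J{\left(n \right)} = n \left(-1\right) = - n$)
$l{\left(j,Z \right)} = -36 + 6 Z$ ($l{\left(j,Z \right)} = 6 Z - 36 = -36 + 6 Z$)
$r{\left(T,S \right)} = - S$ ($r{\left(T,S \right)} = \left(-1\right) 2 S + S = - 2 S + S = - S$)
$\left(r{\left(-5,-3 \right)} + l{\left(3,2 \right)}\right)^{2} = \left(\left(-1\right) \left(-3\right) + \left(-36 + 6 \cdot 2\right)\right)^{2} = \left(3 + \left(-36 + 12\right)\right)^{2} = \left(3 - 24\right)^{2} = \left(-21\right)^{2} = 441$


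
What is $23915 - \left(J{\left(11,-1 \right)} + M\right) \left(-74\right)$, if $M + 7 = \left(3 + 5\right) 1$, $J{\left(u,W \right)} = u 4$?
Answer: $27245$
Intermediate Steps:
$J{\left(u,W \right)} = 4 u$
$M = 1$ ($M = -7 + \left(3 + 5\right) 1 = -7 + 8 \cdot 1 = -7 + 8 = 1$)
$23915 - \left(J{\left(11,-1 \right)} + M\right) \left(-74\right) = 23915 - \left(4 \cdot 11 + 1\right) \left(-74\right) = 23915 - \left(44 + 1\right) \left(-74\right) = 23915 - 45 \left(-74\right) = 23915 - -3330 = 23915 + 3330 = 27245$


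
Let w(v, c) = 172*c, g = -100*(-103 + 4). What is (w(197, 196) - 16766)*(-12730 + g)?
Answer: -47957180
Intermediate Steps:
g = 9900 (g = -100*(-99) = 9900)
(w(197, 196) - 16766)*(-12730 + g) = (172*196 - 16766)*(-12730 + 9900) = (33712 - 16766)*(-2830) = 16946*(-2830) = -47957180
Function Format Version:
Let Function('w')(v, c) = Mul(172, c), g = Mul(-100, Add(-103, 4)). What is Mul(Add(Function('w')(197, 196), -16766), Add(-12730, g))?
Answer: -47957180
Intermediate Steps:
g = 9900 (g = Mul(-100, -99) = 9900)
Mul(Add(Function('w')(197, 196), -16766), Add(-12730, g)) = Mul(Add(Mul(172, 196), -16766), Add(-12730, 9900)) = Mul(Add(33712, -16766), -2830) = Mul(16946, -2830) = -47957180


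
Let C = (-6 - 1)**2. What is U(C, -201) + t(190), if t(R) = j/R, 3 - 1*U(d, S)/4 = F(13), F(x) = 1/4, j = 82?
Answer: 1086/95 ≈ 11.432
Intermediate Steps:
F(x) = 1/4
C = 49 (C = (-7)**2 = 49)
U(d, S) = 11 (U(d, S) = 12 - 4*1/4 = 12 - 1 = 11)
t(R) = 82/R
U(C, -201) + t(190) = 11 + 82/190 = 11 + 82*(1/190) = 11 + 41/95 = 1086/95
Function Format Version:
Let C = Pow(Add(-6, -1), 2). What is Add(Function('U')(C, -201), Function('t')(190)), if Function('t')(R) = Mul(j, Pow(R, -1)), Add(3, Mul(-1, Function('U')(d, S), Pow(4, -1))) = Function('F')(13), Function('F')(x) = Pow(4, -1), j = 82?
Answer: Rational(1086, 95) ≈ 11.432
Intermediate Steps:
Function('F')(x) = Rational(1, 4)
C = 49 (C = Pow(-7, 2) = 49)
Function('U')(d, S) = 11 (Function('U')(d, S) = Add(12, Mul(-4, Rational(1, 4))) = Add(12, -1) = 11)
Function('t')(R) = Mul(82, Pow(R, -1))
Add(Function('U')(C, -201), Function('t')(190)) = Add(11, Mul(82, Pow(190, -1))) = Add(11, Mul(82, Rational(1, 190))) = Add(11, Rational(41, 95)) = Rational(1086, 95)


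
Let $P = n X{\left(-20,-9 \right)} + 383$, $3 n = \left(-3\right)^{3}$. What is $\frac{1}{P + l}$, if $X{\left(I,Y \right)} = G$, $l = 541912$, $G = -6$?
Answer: $\frac{1}{542349} \approx 1.8438 \cdot 10^{-6}$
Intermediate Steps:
$X{\left(I,Y \right)} = -6$
$n = -9$ ($n = \frac{\left(-3\right)^{3}}{3} = \frac{1}{3} \left(-27\right) = -9$)
$P = 437$ ($P = \left(-9\right) \left(-6\right) + 383 = 54 + 383 = 437$)
$\frac{1}{P + l} = \frac{1}{437 + 541912} = \frac{1}{542349}$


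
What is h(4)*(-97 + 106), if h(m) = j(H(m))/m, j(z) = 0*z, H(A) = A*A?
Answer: 0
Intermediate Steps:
H(A) = A**2
j(z) = 0
h(m) = 0 (h(m) = 0/m = 0)
h(4)*(-97 + 106) = 0*(-97 + 106) = 0*9 = 0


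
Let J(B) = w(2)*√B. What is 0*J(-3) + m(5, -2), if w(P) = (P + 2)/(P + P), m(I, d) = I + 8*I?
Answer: 45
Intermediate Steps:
m(I, d) = 9*I
w(P) = (2 + P)/(2*P) (w(P) = (2 + P)/((2*P)) = (2 + P)*(1/(2*P)) = (2 + P)/(2*P))
J(B) = √B (J(B) = ((½)*(2 + 2)/2)*√B = ((½)*(½)*4)*√B = 1*√B = √B)
0*J(-3) + m(5, -2) = 0*√(-3) + 9*5 = 0*(I*√3) + 45 = 0 + 45 = 45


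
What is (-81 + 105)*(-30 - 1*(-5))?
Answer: -600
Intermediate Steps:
(-81 + 105)*(-30 - 1*(-5)) = 24*(-30 + 5) = 24*(-25) = -600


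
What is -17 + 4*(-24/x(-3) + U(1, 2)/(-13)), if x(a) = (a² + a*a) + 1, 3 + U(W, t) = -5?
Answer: -4839/247 ≈ -19.591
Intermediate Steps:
U(W, t) = -8 (U(W, t) = -3 - 5 = -8)
x(a) = 1 + 2*a² (x(a) = (a² + a²) + 1 = 2*a² + 1 = 1 + 2*a²)
-17 + 4*(-24/x(-3) + U(1, 2)/(-13)) = -17 + 4*(-24/(1 + 2*(-3)²) - 8/(-13)) = -17 + 4*(-24/(1 + 2*9) - 8*(-1/13)) = -17 + 4*(-24/(1 + 18) + 8/13) = -17 + 4*(-24/19 + 8/13) = -17 + 4*(-160/247) = -17 - 640/247 = -4839/247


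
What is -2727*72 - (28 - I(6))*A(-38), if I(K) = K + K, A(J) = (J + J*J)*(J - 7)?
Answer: 815976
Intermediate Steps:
A(J) = (-7 + J)*(J + J**2) (A(J) = (J + J**2)*(-7 + J) = (-7 + J)*(J + J**2))
I(K) = 2*K
-2727*72 - (28 - I(6))*A(-38) = -2727*72 - (28 - 2*6)*(-38*(-7 + (-38)**2 - 6*(-38))) = -196344 - (28 - 1*12)*(-38*(-7 + 1444 + 228)) = -196344 - (28 - 12)*(-38*1665) = -196344 - 16*(-63270) = -196344 - 1*(-1012320) = -196344 + 1012320 = 815976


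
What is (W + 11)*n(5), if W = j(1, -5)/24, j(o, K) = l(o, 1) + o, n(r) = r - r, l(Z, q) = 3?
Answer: 0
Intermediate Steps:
n(r) = 0
j(o, K) = 3 + o
W = ⅙ (W = (3 + 1)/24 = 4*(1/24) = ⅙ ≈ 0.16667)
(W + 11)*n(5) = (⅙ + 11)*0 = (67/6)*0 = 0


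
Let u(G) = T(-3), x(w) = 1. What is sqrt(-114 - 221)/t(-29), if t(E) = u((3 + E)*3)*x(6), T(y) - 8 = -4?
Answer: I*sqrt(335)/4 ≈ 4.5758*I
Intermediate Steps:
T(y) = 4 (T(y) = 8 - 4 = 4)
u(G) = 4
t(E) = 4 (t(E) = 4*1 = 4)
sqrt(-114 - 221)/t(-29) = sqrt(-114 - 221)/4 = sqrt(-335)*(1/4) = (I*sqrt(335))*(1/4) = I*sqrt(335)/4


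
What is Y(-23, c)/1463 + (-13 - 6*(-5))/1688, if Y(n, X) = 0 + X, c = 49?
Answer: 15369/352792 ≈ 0.043564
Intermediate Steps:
Y(n, X) = X
Y(-23, c)/1463 + (-13 - 6*(-5))/1688 = 49/1463 + (-13 - 6*(-5))/1688 = 49*(1/1463) + (-13 + 30)*(1/1688) = 7/209 + 17*(1/1688) = 7/209 + 17/1688 = 15369/352792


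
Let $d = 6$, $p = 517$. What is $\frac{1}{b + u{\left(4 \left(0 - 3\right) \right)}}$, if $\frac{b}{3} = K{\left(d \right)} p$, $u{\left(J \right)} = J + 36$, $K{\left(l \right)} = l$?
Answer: $\frac{1}{9330} \approx 0.00010718$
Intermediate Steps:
$u{\left(J \right)} = 36 + J$
$b = 9306$ ($b = 3 \cdot 6 \cdot 517 = 3 \cdot 3102 = 9306$)
$\frac{1}{b + u{\left(4 \left(0 - 3\right) \right)}} = \frac{1}{9306 + \left(36 + 4 \left(0 - 3\right)\right)} = \frac{1}{9306 + \left(36 + 4 \left(-3\right)\right)} = \frac{1}{9306 + \left(36 - 12\right)} = \frac{1}{9306 + 24} = \frac{1}{9330}$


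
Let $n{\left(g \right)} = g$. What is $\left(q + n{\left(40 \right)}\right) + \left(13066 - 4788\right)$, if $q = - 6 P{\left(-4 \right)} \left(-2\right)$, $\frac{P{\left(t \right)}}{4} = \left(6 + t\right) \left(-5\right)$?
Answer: $7838$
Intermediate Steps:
$P{\left(t \right)} = -120 - 20 t$ ($P{\left(t \right)} = 4 \left(6 + t\right) \left(-5\right) = 4 \left(-30 - 5 t\right) = -120 - 20 t$)
$q = -480$ ($q = - 6 \left(-120 - -80\right) \left(-2\right) = - 6 \left(-120 + 80\right) \left(-2\right) = \left(-6\right) \left(-40\right) \left(-2\right) = 240 \left(-2\right) = -480$)
$\left(q + n{\left(40 \right)}\right) + \left(13066 - 4788\right) = \left(-480 + 40\right) + \left(13066 - 4788\right) = -440 + 8278 = 7838$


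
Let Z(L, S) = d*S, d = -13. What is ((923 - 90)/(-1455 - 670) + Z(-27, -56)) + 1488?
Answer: 276951/125 ≈ 2215.6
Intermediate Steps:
Z(L, S) = -13*S
((923 - 90)/(-1455 - 670) + Z(-27, -56)) + 1488 = ((923 - 90)/(-1455 - 670) - 13*(-56)) + 1488 = (833/(-2125) + 728) + 1488 = (833*(-1/2125) + 728) + 1488 = (-49/125 + 728) + 1488 = 90951/125 + 1488 = 276951/125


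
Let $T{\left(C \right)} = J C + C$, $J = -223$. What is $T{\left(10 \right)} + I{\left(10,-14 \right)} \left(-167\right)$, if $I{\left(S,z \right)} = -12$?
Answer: $-216$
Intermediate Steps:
$T{\left(C \right)} = - 222 C$ ($T{\left(C \right)} = - 223 C + C = - 222 C$)
$T{\left(10 \right)} + I{\left(10,-14 \right)} \left(-167\right) = \left(-222\right) 10 - -2004 = -2220 + 2004 = -216$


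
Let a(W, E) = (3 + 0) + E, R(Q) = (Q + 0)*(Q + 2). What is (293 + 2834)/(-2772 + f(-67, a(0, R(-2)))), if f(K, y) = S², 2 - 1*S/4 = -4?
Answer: -3127/2196 ≈ -1.4240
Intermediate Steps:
R(Q) = Q*(2 + Q)
S = 24 (S = 8 - 4*(-4) = 8 + 16 = 24)
a(W, E) = 3 + E
f(K, y) = 576 (f(K, y) = 24² = 576)
(293 + 2834)/(-2772 + f(-67, a(0, R(-2)))) = (293 + 2834)/(-2772 + 576) = 3127/(-2196) = 3127*(-1/2196) = -3127/2196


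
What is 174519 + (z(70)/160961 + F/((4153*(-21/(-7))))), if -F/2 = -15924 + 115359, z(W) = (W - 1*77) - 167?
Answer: 116650225380815/668471033 ≈ 1.7450e+5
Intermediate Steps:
z(W) = -244 + W (z(W) = (W - 77) - 167 = (-77 + W) - 167 = -244 + W)
F = -198870 (F = -2*(-15924 + 115359) = -2*99435 = -198870)
174519 + (z(70)/160961 + F/((4153*(-21/(-7))))) = 174519 + ((-244 + 70)/160961 - 198870/(4153*(-21/(-7)))) = 174519 + (-174*1/160961 - 198870/(4153*(-21*(-1/7)))) = 174519 + (-174/160961 - 198870/(4153*3)) = 174519 + (-174/160961 - 198870/12459) = 174519 + (-174/160961 - 198870*1/12459) = 174519 + (-174/160961 - 66290/4153) = 174519 - 10670827312/668471033 = 116650225380815/668471033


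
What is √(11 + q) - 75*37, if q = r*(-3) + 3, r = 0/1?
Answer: -2775 + √14 ≈ -2771.3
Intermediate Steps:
r = 0 (r = 0*1 = 0)
q = 3 (q = 0*(-3) + 3 = 0 + 3 = 3)
√(11 + q) - 75*37 = √(11 + 3) - 75*37 = √14 - 2775 = -2775 + √14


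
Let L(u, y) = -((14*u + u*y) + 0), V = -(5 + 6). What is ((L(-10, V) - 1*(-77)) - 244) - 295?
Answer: -432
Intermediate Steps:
V = -11 (V = -1*11 = -11)
L(u, y) = -14*u - u*y (L(u, y) = -(14*u + u*y) = -14*u - u*y)
((L(-10, V) - 1*(-77)) - 244) - 295 = ((-1*(-10)*(14 - 11) - 1*(-77)) - 244) - 295 = ((-1*(-10)*3 + 77) - 244) - 295 = ((30 + 77) - 244) - 295 = (107 - 244) - 295 = -137 - 295 = -432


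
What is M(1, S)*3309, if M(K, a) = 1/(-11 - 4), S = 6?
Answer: -1103/5 ≈ -220.60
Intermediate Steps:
M(K, a) = -1/15 (M(K, a) = 1/(-15) = -1/15)
M(1, S)*3309 = -1/15*3309 = -1103/5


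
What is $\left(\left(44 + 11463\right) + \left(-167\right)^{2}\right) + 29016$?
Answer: $68412$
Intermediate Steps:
$\left(\left(44 + 11463\right) + \left(-167\right)^{2}\right) + 29016 = \left(11507 + 27889\right) + 29016 = 39396 + 29016 = 68412$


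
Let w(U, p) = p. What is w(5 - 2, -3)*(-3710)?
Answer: 11130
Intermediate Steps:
w(5 - 2, -3)*(-3710) = -3*(-3710) = 11130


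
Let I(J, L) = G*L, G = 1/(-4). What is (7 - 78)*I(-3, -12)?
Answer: -213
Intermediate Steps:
G = -¼ ≈ -0.25000
I(J, L) = -L/4
(7 - 78)*I(-3, -12) = (7 - 78)*(-¼*(-12)) = -71*3 = -213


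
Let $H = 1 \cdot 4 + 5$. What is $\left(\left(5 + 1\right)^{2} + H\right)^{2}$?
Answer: $2025$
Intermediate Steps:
$H = 9$ ($H = 4 + 5 = 9$)
$\left(\left(5 + 1\right)^{2} + H\right)^{2} = \left(\left(5 + 1\right)^{2} + 9\right)^{2} = \left(6^{2} + 9\right)^{2} = \left(36 + 9\right)^{2} = 45^{2} = 2025$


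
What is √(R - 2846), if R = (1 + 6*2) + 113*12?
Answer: I*√1477 ≈ 38.432*I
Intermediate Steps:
R = 1369 (R = (1 + 12) + 1356 = 13 + 1356 = 1369)
√(R - 2846) = √(1369 - 2846) = √(-1477) = I*√1477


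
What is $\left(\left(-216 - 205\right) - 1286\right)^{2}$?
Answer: $2913849$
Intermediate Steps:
$\left(\left(-216 - 205\right) - 1286\right)^{2} = \left(-421 - 1286\right)^{2} = \left(-1707\right)^{2} = 2913849$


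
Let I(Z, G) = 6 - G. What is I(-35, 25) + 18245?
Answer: 18226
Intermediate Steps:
I(-35, 25) + 18245 = (6 - 1*25) + 18245 = (6 - 25) + 18245 = -19 + 18245 = 18226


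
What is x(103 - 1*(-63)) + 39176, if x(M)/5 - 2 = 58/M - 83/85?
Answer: 55287022/1411 ≈ 39183.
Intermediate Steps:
x(M) = 87/17 + 290/M (x(M) = 10 + 5*(58/M - 83/85) = 10 + 5*(-83/85 + 58/M) = 10 + (-83/17 + 290/M) = 87/17 + 290/M)
x(103 - 1*(-63)) + 39176 = (87/17 + 290/(103 - 1*(-63))) + 39176 = (87/17 + 290/(103 + 63)) + 39176 = (87/17 + 290/166) + 39176 = (87/17 + 290*(1/166)) + 39176 = (87/17 + 145/83) + 39176 = 9686/1411 + 39176 = 55287022/1411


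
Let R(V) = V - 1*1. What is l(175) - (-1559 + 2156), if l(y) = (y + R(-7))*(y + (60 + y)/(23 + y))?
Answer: 5707589/198 ≈ 28826.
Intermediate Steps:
R(V) = -1 + V (R(V) = V - 1 = -1 + V)
l(y) = (-8 + y)*(y + (60 + y)/(23 + y)) (l(y) = (y + (-1 - 7))*(y + (60 + y)/(23 + y)) = (y - 8)*(y + (60 + y)/(23 + y)) = (-8 + y)*(y + (60 + y)/(23 + y)))
l(175) - (-1559 + 2156) = (-480 + 175**3 - 132*175 + 16*175**2)/(23 + 175) - (-1559 + 2156) = (-480 + 5359375 - 23100 + 16*30625)/198 - 1*597 = (-480 + 5359375 - 23100 + 490000)/198 - 597 = (1/198)*5825795 - 597 = 5825795/198 - 597 = 5707589/198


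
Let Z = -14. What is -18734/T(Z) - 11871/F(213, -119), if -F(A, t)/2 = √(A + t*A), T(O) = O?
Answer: 9367/7 - 3957*I*√25134/16756 ≈ 1338.1 - 37.439*I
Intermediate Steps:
F(A, t) = -2*√(A + A*t) (F(A, t) = -2*√(A + t*A) = -2*√(A + A*t))
-18734/T(Z) - 11871/F(213, -119) = -18734/(-14) - 11871*(-√213/(426*√(1 - 119))) = -18734*(-1/14) - 11871*I*√25134/50268 = 9367/7 - 11871*I*√25134/50268 = 9367/7 - 3957*I*√25134/16756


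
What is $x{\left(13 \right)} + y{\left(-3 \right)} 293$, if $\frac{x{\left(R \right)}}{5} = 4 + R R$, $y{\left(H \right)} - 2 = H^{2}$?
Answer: $4088$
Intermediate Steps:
$y{\left(H \right)} = 2 + H^{2}$
$x{\left(R \right)} = 20 + 5 R^{2}$ ($x{\left(R \right)} = 5 \left(4 + R R\right) = 5 \left(4 + R^{2}\right) = 20 + 5 R^{2}$)
$x{\left(13 \right)} + y{\left(-3 \right)} 293 = \left(20 + 5 \cdot 13^{2}\right) + \left(2 + \left(-3\right)^{2}\right) 293 = \left(20 + 5 \cdot 169\right) + \left(2 + 9\right) 293 = \left(20 + 845\right) + 11 \cdot 293 = 865 + 3223 = 4088$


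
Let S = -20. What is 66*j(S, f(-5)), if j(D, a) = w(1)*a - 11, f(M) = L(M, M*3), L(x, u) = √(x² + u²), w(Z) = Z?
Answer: -726 + 330*√10 ≈ 317.55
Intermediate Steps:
L(x, u) = √(u² + x²)
f(M) = √10*√(M²) (f(M) = √((M*3)² + M²) = √((3*M)² + M²) = √(9*M² + M²) = √(10*M²) = √10*√(M²))
j(D, a) = -11 + a (j(D, a) = 1*a - 11 = a - 11 = -11 + a)
66*j(S, f(-5)) = 66*(-11 + √10*√((-5)²)) = 66*(-11 + √10*√25) = 66*(-11 + √10*5) = 66*(-11 + 5*√10) = -726 + 330*√10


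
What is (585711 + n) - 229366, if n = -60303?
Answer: 296042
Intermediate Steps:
(585711 + n) - 229366 = (585711 - 60303) - 229366 = 525408 - 229366 = 296042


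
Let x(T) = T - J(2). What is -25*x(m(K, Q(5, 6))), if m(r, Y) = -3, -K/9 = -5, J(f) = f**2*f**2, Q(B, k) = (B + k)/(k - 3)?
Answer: 475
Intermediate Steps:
Q(B, k) = (B + k)/(-3 + k)
J(f) = f**4
K = 45 (K = -9*(-5) = 45)
x(T) = -16 + T (x(T) = T - 1*2**4 = T - 1*16 = T - 16 = -16 + T)
-25*x(m(K, Q(5, 6))) = -25*(-16 - 3) = -25*(-19) = 475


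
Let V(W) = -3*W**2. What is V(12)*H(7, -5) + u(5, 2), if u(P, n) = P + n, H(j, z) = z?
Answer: 2167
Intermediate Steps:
V(12)*H(7, -5) + u(5, 2) = -3*12**2*(-5) + (5 + 2) = -3*144*(-5) + 7 = -432*(-5) + 7 = 2160 + 7 = 2167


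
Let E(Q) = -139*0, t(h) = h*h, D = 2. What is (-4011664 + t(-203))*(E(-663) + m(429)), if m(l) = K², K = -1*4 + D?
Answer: -15881820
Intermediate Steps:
K = -2 (K = -1*4 + 2 = -4 + 2 = -2)
t(h) = h²
m(l) = 4 (m(l) = (-2)² = 4)
E(Q) = 0
(-4011664 + t(-203))*(E(-663) + m(429)) = (-4011664 + (-203)²)*(0 + 4) = (-4011664 + 41209)*4 = -3970455*4 = -15881820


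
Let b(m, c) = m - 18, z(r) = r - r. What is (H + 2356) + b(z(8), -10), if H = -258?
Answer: 2080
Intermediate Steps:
z(r) = 0
b(m, c) = -18 + m
(H + 2356) + b(z(8), -10) = (-258 + 2356) + (-18 + 0) = 2098 - 18 = 2080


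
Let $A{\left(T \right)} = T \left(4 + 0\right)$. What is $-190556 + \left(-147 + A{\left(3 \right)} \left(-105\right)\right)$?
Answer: $-191963$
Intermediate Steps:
$A{\left(T \right)} = 4 T$ ($A{\left(T \right)} = T 4 = 4 T$)
$-190556 + \left(-147 + A{\left(3 \right)} \left(-105\right)\right) = -190556 + \left(-147 + 4 \cdot 3 \left(-105\right)\right) = -190556 + \left(-147 + 12 \left(-105\right)\right) = -190556 - 1407 = -191963$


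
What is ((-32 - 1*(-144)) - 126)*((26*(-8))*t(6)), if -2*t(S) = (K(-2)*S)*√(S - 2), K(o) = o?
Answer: 34944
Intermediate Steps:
t(S) = S*√(-2 + S) (t(S) = -(-2*S)*√(S - 2)/2 = -(-2*S)*√(-2 + S)/2 = -(-1)*S*√(-2 + S) = S*√(-2 + S))
((-32 - 1*(-144)) - 126)*((26*(-8))*t(6)) = ((-32 - 1*(-144)) - 126)*((26*(-8))*(6*√(-2 + 6))) = ((-32 + 144) - 126)*(-1248*√4) = (112 - 126)*(-1248*2) = -(-2912)*12 = -14*(-2496) = 34944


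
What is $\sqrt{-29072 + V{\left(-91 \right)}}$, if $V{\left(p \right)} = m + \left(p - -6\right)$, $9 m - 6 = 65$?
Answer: $\frac{i \sqrt{262342}}{3} \approx 170.73 i$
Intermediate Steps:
$m = \frac{71}{9}$ ($m = \frac{2}{3} + \frac{1}{9} \cdot 65 = \frac{2}{3} + \frac{65}{9} = \frac{71}{9} \approx 7.8889$)
$V{\left(p \right)} = \frac{125}{9} + p$ ($V{\left(p \right)} = \frac{71}{9} + \left(p - -6\right) = \frac{71}{9} + \left(p + 6\right) = \frac{71}{9} + \left(6 + p\right) = \frac{125}{9} + p$)
$\sqrt{-29072 + V{\left(-91 \right)}} = \sqrt{-29072 + \left(\frac{125}{9} - 91\right)} = \sqrt{-29072 - \frac{694}{9}} = \sqrt{- \frac{262342}{9}} = \frac{i \sqrt{262342}}{3}$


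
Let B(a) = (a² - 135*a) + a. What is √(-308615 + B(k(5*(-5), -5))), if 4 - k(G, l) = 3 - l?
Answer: 7*I*√6287 ≈ 555.03*I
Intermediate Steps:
k(G, l) = 1 + l (k(G, l) = 4 - (3 - l) = 4 + (-3 + l) = 1 + l)
B(a) = a² - 134*a
√(-308615 + B(k(5*(-5), -5))) = √(-308615 + (1 - 5)*(-134 + (1 - 5))) = √(-308615 - 4*(-134 - 4)) = √(-308615 - 4*(-138)) = √(-308615 + 552) = √(-308063) = 7*I*√6287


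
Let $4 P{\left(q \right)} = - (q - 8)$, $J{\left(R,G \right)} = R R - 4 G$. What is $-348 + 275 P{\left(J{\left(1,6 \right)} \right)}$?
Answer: $\frac{7133}{4} \approx 1783.3$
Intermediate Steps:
$J{\left(R,G \right)} = R^{2} - 4 G$
$P{\left(q \right)} = 2 - \frac{q}{4}$ ($P{\left(q \right)} = \frac{\left(-1\right) \left(q - 8\right)}{4} = \frac{\left(-1\right) \left(-8 + q\right)}{4} = \frac{8 - q}{4} = 2 - \frac{q}{4}$)
$-348 + 275 P{\left(J{\left(1,6 \right)} \right)} = -348 + 275 \left(2 - \frac{1^{2} - 24}{4}\right) = -348 + 275 \left(2 - \frac{1 - 24}{4}\right) = -348 + 275 \left(2 - - \frac{23}{4}\right) = -348 + 275 \left(2 + \frac{23}{4}\right) = -348 + 275 \cdot \frac{31}{4} = -348 + \frac{8525}{4} = \frac{7133}{4}$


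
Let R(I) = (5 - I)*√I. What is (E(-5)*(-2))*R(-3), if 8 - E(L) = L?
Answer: -208*I*√3 ≈ -360.27*I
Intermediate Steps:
R(I) = √I*(5 - I)
E(L) = 8 - L
(E(-5)*(-2))*R(-3) = ((8 - 1*(-5))*(-2))*(√(-3)*(5 - 1*(-3))) = ((8 + 5)*(-2))*((I*√3)*(5 + 3)) = (13*(-2))*((I*√3)*8) = -208*I*√3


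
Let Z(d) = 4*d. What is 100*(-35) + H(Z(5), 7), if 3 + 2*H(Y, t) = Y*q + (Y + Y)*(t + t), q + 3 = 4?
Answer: -6423/2 ≈ -3211.5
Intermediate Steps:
q = 1 (q = -3 + 4 = 1)
H(Y, t) = -3/2 + Y/2 + 2*Y*t (H(Y, t) = -3/2 + (Y*1 + (Y + Y)*(t + t))/2 = -3/2 + (Y + (2*Y)*(2*t))/2 = -3/2 + (Y + 4*Y*t)/2 = -3/2 + (Y/2 + 2*Y*t) = -3/2 + Y/2 + 2*Y*t)
100*(-35) + H(Z(5), 7) = 100*(-35) + (-3/2 + (4*5)/2 + 2*(4*5)*7) = -3500 + (-3/2 + (½)*20 + 2*20*7) = -3500 + (-3/2 + 10 + 280) = -3500 + 577/2 = -6423/2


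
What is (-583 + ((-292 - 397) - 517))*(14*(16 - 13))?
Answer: -75138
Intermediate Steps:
(-583 + ((-292 - 397) - 517))*(14*(16 - 13)) = (-583 + (-689 - 517))*(14*3) = (-583 - 1206)*42 = -1789*42 = -75138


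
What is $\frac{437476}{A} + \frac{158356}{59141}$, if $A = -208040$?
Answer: $\frac{1767903531}{3075923410} \approx 0.57476$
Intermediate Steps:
$\frac{437476}{A} + \frac{158356}{59141} = \frac{437476}{-208040} + \frac{158356}{59141} = 437476 \left(- \frac{1}{208040}\right) + 158356 \cdot \frac{1}{59141} = - \frac{109369}{52010} + \frac{158356}{59141} = \frac{1767903531}{3075923410}$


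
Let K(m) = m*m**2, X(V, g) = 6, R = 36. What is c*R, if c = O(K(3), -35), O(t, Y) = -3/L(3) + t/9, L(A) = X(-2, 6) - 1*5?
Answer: 0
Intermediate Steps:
L(A) = 1 (L(A) = 6 - 1*5 = 6 - 5 = 1)
K(m) = m**3
O(t, Y) = -3 + t/9 (O(t, Y) = -3/1 + t/9 = -3*1 + t*(1/9) = -3 + t/9)
c = 0 (c = -3 + (1/9)*3**3 = -3 + (1/9)*27 = -3 + 3 = 0)
c*R = 0*36 = 0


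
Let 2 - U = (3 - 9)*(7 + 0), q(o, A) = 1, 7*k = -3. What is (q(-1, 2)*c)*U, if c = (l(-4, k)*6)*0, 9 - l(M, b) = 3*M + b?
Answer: 0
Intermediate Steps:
k = -3/7 (k = (⅐)*(-3) = -3/7 ≈ -0.42857)
l(M, b) = 9 - b - 3*M (l(M, b) = 9 - (3*M + b) = 9 - (b + 3*M) = 9 + (-b - 3*M) = 9 - b - 3*M)
c = 0 (c = ((9 - 1*(-3/7) - 3*(-4))*6)*0 = ((9 + 3/7 + 12)*6)*0 = ((150/7)*6)*0 = (900/7)*0 = 0)
U = 44 (U = 2 - (3 - 9)*(7 + 0) = 2 - (-6)*7 = 2 - 1*(-42) = 2 + 42 = 44)
(q(-1, 2)*c)*U = (1*0)*44 = 0*44 = 0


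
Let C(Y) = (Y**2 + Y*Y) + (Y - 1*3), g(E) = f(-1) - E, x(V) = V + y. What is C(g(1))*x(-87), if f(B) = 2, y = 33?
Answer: 0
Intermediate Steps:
x(V) = 33 + V (x(V) = V + 33 = 33 + V)
g(E) = 2 - E
C(Y) = -3 + Y + 2*Y**2 (C(Y) = (Y**2 + Y**2) + (Y - 3) = 2*Y**2 + (-3 + Y) = -3 + Y + 2*Y**2)
C(g(1))*x(-87) = (-3 + (2 - 1*1) + 2*(2 - 1*1)**2)*(33 - 87) = (-3 + (2 - 1) + 2*(2 - 1)**2)*(-54) = (-3 + 1 + 2*1**2)*(-54) = (-3 + 1 + 2*1)*(-54) = (-3 + 1 + 2)*(-54) = 0*(-54) = 0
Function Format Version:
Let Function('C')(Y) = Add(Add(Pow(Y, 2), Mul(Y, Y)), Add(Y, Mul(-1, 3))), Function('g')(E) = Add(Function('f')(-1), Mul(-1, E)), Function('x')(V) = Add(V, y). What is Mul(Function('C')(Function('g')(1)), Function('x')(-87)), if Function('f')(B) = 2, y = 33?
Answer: 0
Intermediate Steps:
Function('x')(V) = Add(33, V) (Function('x')(V) = Add(V, 33) = Add(33, V))
Function('g')(E) = Add(2, Mul(-1, E))
Function('C')(Y) = Add(-3, Y, Mul(2, Pow(Y, 2))) (Function('C')(Y) = Add(Add(Pow(Y, 2), Pow(Y, 2)), Add(Y, -3)) = Add(Mul(2, Pow(Y, 2)), Add(-3, Y)) = Add(-3, Y, Mul(2, Pow(Y, 2))))
Mul(Function('C')(Function('g')(1)), Function('x')(-87)) = Mul(Add(-3, Add(2, Mul(-1, 1)), Mul(2, Pow(Add(2, Mul(-1, 1)), 2))), Add(33, -87)) = Mul(Add(-3, Add(2, -1), Mul(2, Pow(Add(2, -1), 2))), -54) = Mul(Add(-3, 1, Mul(2, Pow(1, 2))), -54) = Mul(Add(-3, 1, Mul(2, 1)), -54) = Mul(Add(-3, 1, 2), -54) = Mul(0, -54) = 0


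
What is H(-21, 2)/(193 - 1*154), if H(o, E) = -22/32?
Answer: -11/624 ≈ -0.017628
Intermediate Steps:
H(o, E) = -11/16 (H(o, E) = -22*1/32 = -11/16)
H(-21, 2)/(193 - 1*154) = -11/(16*(193 - 1*154)) = -11/(16*(193 - 154)) = -11/16/39 = -11/16*1/39 = -11/624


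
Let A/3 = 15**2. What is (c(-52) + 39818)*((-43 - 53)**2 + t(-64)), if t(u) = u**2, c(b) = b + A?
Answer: 538350592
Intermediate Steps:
A = 675 (A = 3*15**2 = 3*225 = 675)
c(b) = 675 + b (c(b) = b + 675 = 675 + b)
(c(-52) + 39818)*((-43 - 53)**2 + t(-64)) = ((675 - 52) + 39818)*((-43 - 53)**2 + (-64)**2) = (623 + 39818)*((-96)**2 + 4096) = 40441*(9216 + 4096) = 40441*13312 = 538350592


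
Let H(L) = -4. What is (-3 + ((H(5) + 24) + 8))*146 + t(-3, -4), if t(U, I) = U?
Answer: 3647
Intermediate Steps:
(-3 + ((H(5) + 24) + 8))*146 + t(-3, -4) = (-3 + ((-4 + 24) + 8))*146 - 3 = (-3 + (20 + 8))*146 - 3 = (-3 + 28)*146 - 3 = 25*146 - 3 = 3650 - 3 = 3647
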